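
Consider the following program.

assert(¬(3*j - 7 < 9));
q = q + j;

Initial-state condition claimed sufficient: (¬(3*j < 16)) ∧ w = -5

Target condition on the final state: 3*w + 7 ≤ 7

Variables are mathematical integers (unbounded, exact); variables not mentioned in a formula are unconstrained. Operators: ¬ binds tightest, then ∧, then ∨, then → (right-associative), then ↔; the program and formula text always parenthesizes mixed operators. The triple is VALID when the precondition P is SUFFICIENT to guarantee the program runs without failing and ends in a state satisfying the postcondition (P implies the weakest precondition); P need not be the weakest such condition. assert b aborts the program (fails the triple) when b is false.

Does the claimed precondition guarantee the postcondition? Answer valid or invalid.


Working backward. After the program, the postcondition 3*w + 7 ≤ 7 must hold; in canonical form it is 3*w ≤ 0.
Before q := q + j: 3*w ≤ 0
Before assert ¬(3*j - 7 < 9): (¬(3*j < 16)) ∧ 3*w ≤ 0
The weakest precondition is (¬(3*j < 16)) ∧ 3*w ≤ 0.
Check whether (¬(3*j < 16)) ∧ w = -5 implies it.
Every state satisfying the precondition satisfies the weakest precondition: the implication holds.
Answer: valid


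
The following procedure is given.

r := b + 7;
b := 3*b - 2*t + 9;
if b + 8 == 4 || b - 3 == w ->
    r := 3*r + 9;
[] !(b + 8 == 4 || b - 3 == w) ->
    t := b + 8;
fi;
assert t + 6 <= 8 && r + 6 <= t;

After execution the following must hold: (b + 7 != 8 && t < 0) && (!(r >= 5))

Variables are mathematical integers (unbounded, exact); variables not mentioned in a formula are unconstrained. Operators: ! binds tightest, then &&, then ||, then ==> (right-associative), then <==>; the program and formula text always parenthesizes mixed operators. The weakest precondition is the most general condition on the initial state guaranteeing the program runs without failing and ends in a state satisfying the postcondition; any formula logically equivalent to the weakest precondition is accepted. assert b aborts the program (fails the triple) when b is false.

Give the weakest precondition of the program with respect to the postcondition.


Working backward. After the program, the postcondition (b + 7 != 8 && t < 0) && (!(r >= 5)) must hold; in canonical form it is b != 1 && t < 0 && (!(r >= 5)).
Before assert t + 6 <= 8 && r + 6 <= t: t <= 2 && r <= t - 6 && b != 1 && t < 0 && (!(r >= 5))
Then branch requires t <= 2 && 3*r <= t - 15 && b != 1 && t < 0 && (!(3*r >= -4)); else branch requires b <= -6 && r <= b + 2 && b != 1 && b < -8 && (!(r >= 5)).
Before the if: ((b == -4 || b == w + 3) ==> (t <= 2 && 3*r <= t - 15 && b != 1 && t < 0 && (!(3*r >= -4)))) && ((!(b == -4 || b == w + 3)) ==> (b <= -6 && r <= b + 2 && b != 1 && b < -8 && (!(r >= 5))))
Before b := 3*b - 2*t + 9: ((3*b == 2*t - 13 || 3*b == 2*t + w - 6) ==> (t <= 2 && 3*r <= t - 15 && 3*b != 2*t - 8 && t < 0 && (!(3*r >= -4)))) && ((!(3*b == 2*t - 13 || 3*b == 2*t + w - 6)) ==> (3*b <= 2*t - 15 && r + 2*t <= 3*b + 11 && 3*b != 2*t - 8 && 3*b < 2*t - 17 && (!(r >= 5))))
Before r := b + 7: ((3*b == 2*t - 13 || 3*b == 2*t + w - 6) ==> (t <= 2 && 3*b <= t - 36 && 3*b != 2*t - 8 && t < 0 && (!(3*b >= -25)))) && ((!(3*b == 2*t - 13 || 3*b == 2*t + w - 6)) ==> (3*b <= 2*t - 15 && 2*t <= 2*b + 4 && 3*b != 2*t - 8 && 3*b < 2*t - 17 && (!(b >= -2))))
Answer: WP = ((3*b == 2*t - 13 || 3*b == 2*t + w - 6) ==> (t <= 2 && 3*b <= t - 36 && 3*b != 2*t - 8 && t < 0 && (!(3*b >= -25)))) && ((!(3*b == 2*t - 13 || 3*b == 2*t + w - 6)) ==> (3*b <= 2*t - 15 && 2*t <= 2*b + 4 && 3*b != 2*t - 8 && 3*b < 2*t - 17 && (!(b >= -2))))


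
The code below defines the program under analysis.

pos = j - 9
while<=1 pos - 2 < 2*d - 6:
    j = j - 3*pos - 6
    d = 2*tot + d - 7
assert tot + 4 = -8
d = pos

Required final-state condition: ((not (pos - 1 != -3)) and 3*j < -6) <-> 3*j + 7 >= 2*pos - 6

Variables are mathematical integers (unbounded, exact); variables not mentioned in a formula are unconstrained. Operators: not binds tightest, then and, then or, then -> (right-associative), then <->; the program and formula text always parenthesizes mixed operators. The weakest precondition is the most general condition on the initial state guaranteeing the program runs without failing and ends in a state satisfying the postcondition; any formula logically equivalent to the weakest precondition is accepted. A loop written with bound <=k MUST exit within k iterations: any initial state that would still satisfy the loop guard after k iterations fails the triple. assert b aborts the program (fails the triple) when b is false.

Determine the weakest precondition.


Working backward. After the program, the postcondition ((not (pos - 1 != -3)) and 3*j < -6) <-> 3*j + 7 >= 2*pos - 6 must hold; in canonical form it is ((not (pos != -2)) and 3*j < -6) <-> 3*j >= 2*pos - 13.
Before d := pos: ((not (pos != -2)) and 3*j < -6) <-> 3*j >= 2*pos - 13
Before assert tot + 4 = -8: tot = -12 and (((not (pos != -2)) and 3*j < -6) <-> 3*j >= 2*pos - 13)
Before the loop (bound <=1), unroll the exhaustion recursion (WP_0 = exit-now case; WP_j = one more guarded iteration, up to j = 1):
  WP_0: (not (pos < 2*d - 4)) and tot = -12 and (((not (pos != -2)) and 3*j < -6) <-> 3*j >= 2*pos - 13)
  WP_1: (pos < 2*d - 4 -> ((not (pos < 2*d + 4*tot - 18)) and tot = -12 and (((not (pos != -2)) and 3*j < 9*pos + 12) <-> 3*j >= 11*pos + 5))) and ((not (pos < 2*d - 4)) -> (tot = -12 and (((not (pos != -2)) and 3*j < -6) <-> 3*j >= 2*pos - 13)))
So before the loop: (pos < 2*d - 4 -> ((not (pos < 2*d + 4*tot - 18)) and tot = -12 and (((not (pos != -2)) and 3*j < 9*pos + 12) <-> 3*j >= 11*pos + 5))) and ((not (pos < 2*d - 4)) -> (tot = -12 and (((not (pos != -2)) and 3*j < -6) <-> 3*j >= 2*pos - 13)))
Before pos := j - 9: (j < 2*d + 5 -> ((not (j < 2*d + 4*tot - 9)) and tot = -12 and (((not (j != 7)) and 6*j > 69) <-> 8*j <= 94))) and ((not (j < 2*d + 5)) -> (tot = -12 and (((not (j != 7)) and 3*j < -6) <-> j >= -31)))
Answer: WP = (j < 2*d + 5 -> ((not (j < 2*d + 4*tot - 9)) and tot = -12 and (((not (j != 7)) and 6*j > 69) <-> 8*j <= 94))) and ((not (j < 2*d + 5)) -> (tot = -12 and (((not (j != 7)) and 3*j < -6) <-> j >= -31)))


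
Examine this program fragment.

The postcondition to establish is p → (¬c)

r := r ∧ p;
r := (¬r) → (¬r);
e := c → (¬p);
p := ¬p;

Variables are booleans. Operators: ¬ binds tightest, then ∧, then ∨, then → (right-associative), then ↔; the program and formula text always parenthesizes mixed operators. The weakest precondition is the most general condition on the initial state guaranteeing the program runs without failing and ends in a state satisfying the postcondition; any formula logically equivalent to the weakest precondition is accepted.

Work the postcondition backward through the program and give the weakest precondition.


Working backward. After the program, p → (¬c) must hold.
Before p := ¬p: (¬p) → (¬c)
Before e := c → (¬p): (¬p) → (¬c)
Before r := (¬r) → (¬r): (¬p) → (¬c)
Before r := r ∧ p: (¬p) → (¬c)
Answer: WP = (¬p) → (¬c)


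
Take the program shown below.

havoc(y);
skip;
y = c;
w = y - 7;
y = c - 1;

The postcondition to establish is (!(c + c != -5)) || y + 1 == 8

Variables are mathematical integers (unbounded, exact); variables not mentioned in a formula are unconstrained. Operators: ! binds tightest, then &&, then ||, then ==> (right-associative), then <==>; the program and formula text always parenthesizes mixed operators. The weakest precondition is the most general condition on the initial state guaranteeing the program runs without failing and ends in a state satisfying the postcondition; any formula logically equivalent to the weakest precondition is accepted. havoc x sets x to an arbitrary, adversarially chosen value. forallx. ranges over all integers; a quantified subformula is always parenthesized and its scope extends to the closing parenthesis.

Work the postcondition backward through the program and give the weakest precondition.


Working backward. After the program, the postcondition (!(c + c != -5)) || y + 1 == 8 must hold; in canonical form it is (!(2*c != -5)) || y == 7.
Before y := c - 1: (!(2*c != -5)) || c == 8
Before w := y - 7: (!(2*c != -5)) || c == 8
Before y := c: (!(2*c != -5)) || c == 8
Before skip: (!(2*c != -5)) || c == 8
Before havoc y: (!(2*c != -5)) || c == 8
Answer: WP = (!(2*c != -5)) || c == 8


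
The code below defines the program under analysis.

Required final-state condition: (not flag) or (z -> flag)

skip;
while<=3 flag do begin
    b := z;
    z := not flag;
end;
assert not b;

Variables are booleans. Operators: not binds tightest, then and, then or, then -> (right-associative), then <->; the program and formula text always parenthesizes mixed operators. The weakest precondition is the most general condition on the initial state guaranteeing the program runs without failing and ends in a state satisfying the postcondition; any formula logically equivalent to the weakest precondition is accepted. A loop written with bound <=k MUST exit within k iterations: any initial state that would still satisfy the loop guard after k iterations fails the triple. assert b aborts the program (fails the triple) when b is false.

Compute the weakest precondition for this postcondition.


Working backward. After the program, (not flag) or (z -> flag) must hold.
Before assert not b: (not b) and ((not flag) or (z -> flag))
Before the loop (bound <=3), unroll the exhaustion recursion (WP_0 = exit-now case; WP_j = one more guarded iteration, up to j = 3):
  WP_0: (not flag) and (not b) and ((not flag) or (z -> flag))
  WP_1: (flag -> ((not flag) and (not z) and ((not flag) or ((not flag) -> flag)))) and ((not flag) -> ((not b) and ((not flag) or (z -> flag))))
  WP_2: (flag -> ((not flag) and ((not flag) -> ((not z) and ((not flag) or ((not flag) -> flag)))))) and ((not flag) -> ((not b) and ((not flag) or (z -> flag))))
  WP_3: (flag -> ((flag -> ((not flag) and ((not flag) -> (flag and ((not flag) or ((not flag) -> flag)))))) and ((not flag) -> ((not z) and ((not flag) or ((not flag) -> flag)))))) and ((not flag) -> ((not b) and ((not flag) or (z -> flag))))
So before the loop: (flag -> ((flag -> ((not flag) and ((not flag) -> (flag and ((not flag) or ((not flag) -> flag)))))) and ((not flag) -> ((not z) and ((not flag) or ((not flag) -> flag)))))) and ((not flag) -> ((not b) and ((not flag) or (z -> flag))))
Before skip: (flag -> ((flag -> ((not flag) and ((not flag) -> (flag and ((not flag) or ((not flag) -> flag)))))) and ((not flag) -> ((not z) and ((not flag) or ((not flag) -> flag)))))) and ((not flag) -> ((not b) and ((not flag) or (z -> flag))))
Answer: WP = (flag -> ((flag -> ((not flag) and ((not flag) -> (flag and ((not flag) or ((not flag) -> flag)))))) and ((not flag) -> ((not z) and ((not flag) or ((not flag) -> flag)))))) and ((not flag) -> ((not b) and ((not flag) or (z -> flag))))


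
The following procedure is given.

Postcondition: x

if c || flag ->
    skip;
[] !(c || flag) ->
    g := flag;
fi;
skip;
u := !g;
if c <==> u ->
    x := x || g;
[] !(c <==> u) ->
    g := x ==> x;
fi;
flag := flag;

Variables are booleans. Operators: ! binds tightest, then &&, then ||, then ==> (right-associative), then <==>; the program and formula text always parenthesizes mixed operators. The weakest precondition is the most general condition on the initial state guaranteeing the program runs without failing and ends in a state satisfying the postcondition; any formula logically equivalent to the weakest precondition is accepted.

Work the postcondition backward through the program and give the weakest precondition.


Working backward. After the program, x must hold.
Before flag := flag: x
Then branch requires x || g; else branch requires x.
Before the if: ((c <==> u) ==> (x || g)) && ((!(c <==> u)) ==> x)
Before u := !g: ((c <==> (!g)) ==> (x || g)) && ((!(c <==> (!g))) ==> x)
Before skip: ((c <==> (!g)) ==> (x || g)) && ((!(c <==> (!g))) ==> x)
Then branch requires ((c <==> (!g)) ==> (x || g)) && ((!(c <==> (!g))) ==> x); else branch requires ((c <==> (!flag)) ==> (x || flag)) && ((!(c <==> (!flag))) ==> x).
Before the if: ((c || flag) ==> (((c <==> (!g)) ==> (x || g)) && ((!(c <==> (!g))) ==> x))) && ((!(c || flag)) ==> (((c <==> (!flag)) ==> (x || flag)) && ((!(c <==> (!flag))) ==> x)))
Answer: WP = ((c || flag) ==> (((c <==> (!g)) ==> (x || g)) && ((!(c <==> (!g))) ==> x))) && ((!(c || flag)) ==> (((c <==> (!flag)) ==> (x || flag)) && ((!(c <==> (!flag))) ==> x)))


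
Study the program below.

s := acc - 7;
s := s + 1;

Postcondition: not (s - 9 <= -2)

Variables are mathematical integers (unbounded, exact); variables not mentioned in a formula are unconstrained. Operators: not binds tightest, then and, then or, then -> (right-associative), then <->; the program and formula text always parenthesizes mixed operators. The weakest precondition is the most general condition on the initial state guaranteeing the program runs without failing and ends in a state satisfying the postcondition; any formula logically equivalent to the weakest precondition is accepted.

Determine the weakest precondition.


Working backward. After the program, the postcondition not (s - 9 <= -2) must hold; in canonical form it is not (s <= 7).
Before s := s + 1: not (s <= 6)
Before s := acc - 7: not (acc <= 13)
Answer: WP = not (acc <= 13)


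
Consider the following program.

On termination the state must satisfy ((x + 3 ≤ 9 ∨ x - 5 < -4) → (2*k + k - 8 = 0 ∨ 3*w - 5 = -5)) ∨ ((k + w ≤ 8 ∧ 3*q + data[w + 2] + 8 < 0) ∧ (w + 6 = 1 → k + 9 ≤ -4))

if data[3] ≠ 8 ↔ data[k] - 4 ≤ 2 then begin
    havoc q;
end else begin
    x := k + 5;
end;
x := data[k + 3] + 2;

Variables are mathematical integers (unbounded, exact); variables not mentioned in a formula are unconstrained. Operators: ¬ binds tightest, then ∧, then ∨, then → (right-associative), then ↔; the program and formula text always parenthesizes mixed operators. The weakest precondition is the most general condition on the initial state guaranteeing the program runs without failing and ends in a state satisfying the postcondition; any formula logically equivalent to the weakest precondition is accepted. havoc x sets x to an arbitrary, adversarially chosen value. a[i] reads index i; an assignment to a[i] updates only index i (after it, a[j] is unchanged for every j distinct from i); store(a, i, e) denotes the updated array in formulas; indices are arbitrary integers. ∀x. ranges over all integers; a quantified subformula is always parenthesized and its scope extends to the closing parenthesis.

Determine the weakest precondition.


Working backward. After the program, the postcondition ((x + 3 ≤ 9 ∨ x - 5 < -4) → (2*k + k - 8 = 0 ∨ 3*w - 5 = -5)) ∨ ((k + w ≤ 8 ∧ 3*q + data[w + 2] + 8 < 0) ∧ (w + 6 = 1 → k + 9 ≤ -4)) must hold; in canonical form it is ((x ≤ 6 ∨ x < 1) → (3*k = 8 ∨ 3*w = 0)) ∨ (k + w ≤ 8 ∧ data[w + 2] + 3*q < -8 ∧ (w = -5 → k ≤ -13)).
Before x := data[k + 3] + 2: ((data[k + 3] ≤ 4 ∨ data[k + 3] < -1) → (3*k = 8 ∨ 3*w = 0)) ∨ (k + w ≤ 8 ∧ data[w + 2] + 3*q < -8 ∧ (w = -5 → k ≤ -13))
Then branch requires ∀q_1. (((data[k + 3] ≤ 4 ∨ data[k + 3] < -1) → (3*k = 8 ∨ 3*w = 0)) ∨ (k + w ≤ 8 ∧ data[w + 2] + 3*q_1 < -8 ∧ (w = -5 → k ≤ -13))); else branch requires ((data[k + 3] ≤ 4 ∨ data[k + 3] < -1) → (3*k = 8 ∨ 3*w = 0)) ∨ (k + w ≤ 8 ∧ data[w + 2] + 3*q < -8 ∧ (w = -5 → k ≤ -13)).
Before the if: ((data[3] ≠ 8 ↔ data[k] ≤ 6) → (∀q_1. (((data[k + 3] ≤ 4 ∨ data[k + 3] < -1) → (3*k = 8 ∨ 3*w = 0)) ∨ (k + w ≤ 8 ∧ data[w + 2] + 3*q_1 < -8 ∧ (w = -5 → k ≤ -13))))) ∧ ((¬(data[3] ≠ 8 ↔ data[k] ≤ 6)) → (((data[k + 3] ≤ 4 ∨ data[k + 3] < -1) → (3*k = 8 ∨ 3*w = 0)) ∨ (k + w ≤ 8 ∧ data[w + 2] + 3*q < -8 ∧ (w = -5 → k ≤ -13))))
Answer: WP = ((data[3] ≠ 8 ↔ data[k] ≤ 6) → (∀q_1. (((data[k + 3] ≤ 4 ∨ data[k + 3] < -1) → (3*k = 8 ∨ 3*w = 0)) ∨ (k + w ≤ 8 ∧ data[w + 2] + 3*q_1 < -8 ∧ (w = -5 → k ≤ -13))))) ∧ ((¬(data[3] ≠ 8 ↔ data[k] ≤ 6)) → (((data[k + 3] ≤ 4 ∨ data[k + 3] < -1) → (3*k = 8 ∨ 3*w = 0)) ∨ (k + w ≤ 8 ∧ data[w + 2] + 3*q < -8 ∧ (w = -5 → k ≤ -13))))


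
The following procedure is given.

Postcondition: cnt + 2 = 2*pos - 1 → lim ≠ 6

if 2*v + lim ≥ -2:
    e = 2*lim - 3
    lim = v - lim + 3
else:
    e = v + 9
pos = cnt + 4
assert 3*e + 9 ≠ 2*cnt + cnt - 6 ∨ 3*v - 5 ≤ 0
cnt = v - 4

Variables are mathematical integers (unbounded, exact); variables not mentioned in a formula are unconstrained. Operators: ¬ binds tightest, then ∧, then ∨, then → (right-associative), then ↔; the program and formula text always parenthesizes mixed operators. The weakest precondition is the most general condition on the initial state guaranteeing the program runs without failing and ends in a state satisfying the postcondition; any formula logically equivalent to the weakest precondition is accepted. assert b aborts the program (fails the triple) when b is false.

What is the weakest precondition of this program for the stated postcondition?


Working backward. After the program, the postcondition cnt + 2 = 2*pos - 1 → lim ≠ 6 must hold; in canonical form it is cnt = 2*pos - 3 → lim ≠ 6.
Before cnt := v - 4: v = 2*pos + 1 → lim ≠ 6
Before assert 3*e + 9 ≠ 2*cnt + cnt - 6 ∨ 3*v - 5 ≤ 0: (3*e ≠ 3*cnt - 15 ∨ 3*v ≤ 5) ∧ (v = 2*pos + 1 → lim ≠ 6)
Before pos := cnt + 4: (3*e ≠ 3*cnt - 15 ∨ 3*v ≤ 5) ∧ (v = 2*cnt + 9 → lim ≠ 6)
Then branch requires (6*lim ≠ 3*cnt - 6 ∨ 3*v ≤ 5) ∧ (v = 2*cnt + 9 → v ≠ lim + 3); else branch requires (3*v ≠ 3*cnt - 42 ∨ 3*v ≤ 5) ∧ (v = 2*cnt + 9 → lim ≠ 6).
Before the if: (lim + 2*v ≥ -2 → ((6*lim ≠ 3*cnt - 6 ∨ 3*v ≤ 5) ∧ (v = 2*cnt + 9 → v ≠ lim + 3))) ∧ ((¬(lim + 2*v ≥ -2)) → ((3*v ≠ 3*cnt - 42 ∨ 3*v ≤ 5) ∧ (v = 2*cnt + 9 → lim ≠ 6)))
Answer: WP = (lim + 2*v ≥ -2 → ((6*lim ≠ 3*cnt - 6 ∨ 3*v ≤ 5) ∧ (v = 2*cnt + 9 → v ≠ lim + 3))) ∧ ((¬(lim + 2*v ≥ -2)) → ((3*v ≠ 3*cnt - 42 ∨ 3*v ≤ 5) ∧ (v = 2*cnt + 9 → lim ≠ 6)))


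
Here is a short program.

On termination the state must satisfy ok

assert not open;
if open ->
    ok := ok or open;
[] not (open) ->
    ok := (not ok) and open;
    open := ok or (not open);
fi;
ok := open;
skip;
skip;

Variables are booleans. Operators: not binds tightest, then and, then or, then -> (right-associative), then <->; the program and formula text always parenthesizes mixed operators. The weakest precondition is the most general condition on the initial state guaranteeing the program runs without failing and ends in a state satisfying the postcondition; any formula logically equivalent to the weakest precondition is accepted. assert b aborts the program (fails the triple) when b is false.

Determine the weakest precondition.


Working backward. After the program, ok must hold.
Before skip: ok
Before skip: ok
Before ok := open: open
Then branch requires open; else branch requires ((not ok) and open) or (not open).
Before the if: (not open) -> (((not ok) and open) or (not open))
Before assert not open: (not open) and ((not open) -> (((not ok) and open) or (not open)))
Answer: WP = (not open) and ((not open) -> (((not ok) and open) or (not open)))


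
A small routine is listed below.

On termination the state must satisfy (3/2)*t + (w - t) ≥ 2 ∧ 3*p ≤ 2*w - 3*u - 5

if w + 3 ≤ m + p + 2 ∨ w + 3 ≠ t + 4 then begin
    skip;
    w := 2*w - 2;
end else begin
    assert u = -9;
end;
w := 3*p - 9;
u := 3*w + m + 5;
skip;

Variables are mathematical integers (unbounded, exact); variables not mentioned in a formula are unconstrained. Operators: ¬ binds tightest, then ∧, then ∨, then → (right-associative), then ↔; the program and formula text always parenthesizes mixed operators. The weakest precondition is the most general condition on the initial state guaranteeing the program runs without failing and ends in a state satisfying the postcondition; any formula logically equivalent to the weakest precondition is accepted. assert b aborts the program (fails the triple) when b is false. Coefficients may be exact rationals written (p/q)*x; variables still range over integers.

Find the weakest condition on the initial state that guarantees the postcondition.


Working backward. After the program, the postcondition (3/2)*t + (w - t) ≥ 2 ∧ 3*p ≤ 2*w - 3*u - 5 must hold; in canonical form it is (1/2)*t + w ≥ 2 ∧ 3*p + 3*u ≤ 2*w - 5.
Before skip: (1/2)*t + w ≥ 2 ∧ 3*p + 3*u ≤ 2*w - 5
Before u := 3*w + m + 5: (1/2)*t + w ≥ 2 ∧ 3*m + 3*p + 7*w ≤ -20
Before w := 3*p - 9: 3*p + (1/2)*t ≥ 11 ∧ 3*m + 24*p ≤ 43
Then branch requires 3*p + (1/2)*t ≥ 11 ∧ 3*m + 24*p ≤ 43; else branch requires u = -9 ∧ 3*p + (1/2)*t ≥ 11 ∧ 3*m + 24*p ≤ 43.
Before the if: ((w ≤ m + p - 1 ∨ w ≠ t + 1) → (3*p + (1/2)*t ≥ 11 ∧ 3*m + 24*p ≤ 43)) ∧ ((¬(w ≤ m + p - 1 ∨ w ≠ t + 1)) → (u = -9 ∧ 3*p + (1/2)*t ≥ 11 ∧ 3*m + 24*p ≤ 43))
Answer: WP = ((w ≤ m + p - 1 ∨ w ≠ t + 1) → (3*p + (1/2)*t ≥ 11 ∧ 3*m + 24*p ≤ 43)) ∧ ((¬(w ≤ m + p - 1 ∨ w ≠ t + 1)) → (u = -9 ∧ 3*p + (1/2)*t ≥ 11 ∧ 3*m + 24*p ≤ 43))


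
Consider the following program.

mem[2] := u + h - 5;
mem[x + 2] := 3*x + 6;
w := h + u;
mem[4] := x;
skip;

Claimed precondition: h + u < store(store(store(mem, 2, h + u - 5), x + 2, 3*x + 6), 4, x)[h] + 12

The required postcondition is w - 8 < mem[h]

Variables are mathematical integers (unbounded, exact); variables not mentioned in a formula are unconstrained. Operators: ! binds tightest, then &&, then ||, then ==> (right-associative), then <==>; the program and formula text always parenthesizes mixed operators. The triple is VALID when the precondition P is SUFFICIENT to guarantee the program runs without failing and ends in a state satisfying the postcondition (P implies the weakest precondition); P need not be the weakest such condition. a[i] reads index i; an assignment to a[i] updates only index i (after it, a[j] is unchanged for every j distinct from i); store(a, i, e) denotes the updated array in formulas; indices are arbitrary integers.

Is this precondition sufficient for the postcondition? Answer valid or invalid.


Working backward. After the program, the postcondition w - 8 < mem[h] must hold; in canonical form it is w < mem[h] + 8.
Before skip: w < mem[h] + 8
Before mem[4] := x: w < store(mem, 4, x)[h] + 8
Before w := h + u: h + u < store(mem, 4, x)[h] + 8
Before mem[x + 2] := 3*x + 6: h + u < store(store(mem, x + 2, 3*x + 6), 4, x)[h] + 8
Before mem[2] := u + h - 5: h + u < store(store(store(mem, 2, h + u - 5), x + 2, 3*x + 6), 4, x)[h] + 8
The weakest precondition is h + u < store(store(store(mem, 2, h + u - 5), x + 2, 3*x + 6), 4, x)[h] + 8.
Check whether h + u < store(store(store(mem, 2, h + u - 5), x + 2, 3*x + 6), 4, x)[h] + 12 implies it.
Countermodel: at the initial state h = 3, mem = {[2] = 5, [3] = -5, [4] = 5, elsewhere 5}, u = 0, x = 0, the precondition holds but the weakest precondition fails.
Answer: invalid


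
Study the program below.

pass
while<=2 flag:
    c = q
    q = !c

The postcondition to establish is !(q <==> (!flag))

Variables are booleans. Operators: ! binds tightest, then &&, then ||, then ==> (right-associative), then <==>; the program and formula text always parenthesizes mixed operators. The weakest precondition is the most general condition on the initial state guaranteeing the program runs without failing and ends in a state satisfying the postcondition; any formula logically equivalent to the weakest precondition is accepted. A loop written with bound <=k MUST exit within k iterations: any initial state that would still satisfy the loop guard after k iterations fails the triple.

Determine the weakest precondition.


Working backward. After the program, !(q <==> (!flag)) must hold.
Before the loop (bound <=2), unroll the exhaustion recursion (WP_0 = exit-now case; WP_j = one more guarded iteration, up to j = 2):
  WP_0: (!flag) && (!(q <==> (!flag)))
  WP_1: (flag ==> ((!flag) && (!((!q) <==> (!flag))))) && ((!flag) ==> (!(q <==> (!flag))))
  WP_2: (flag ==> ((flag ==> ((!flag) && (!(q <==> (!flag))))) && ((!flag) ==> (!((!q) <==> (!flag)))))) && ((!flag) ==> (!(q <==> (!flag))))
So before the loop: (flag ==> ((flag ==> ((!flag) && (!(q <==> (!flag))))) && ((!flag) ==> (!((!q) <==> (!flag)))))) && ((!flag) ==> (!(q <==> (!flag))))
Before skip: (flag ==> ((flag ==> ((!flag) && (!(q <==> (!flag))))) && ((!flag) ==> (!((!q) <==> (!flag)))))) && ((!flag) ==> (!(q <==> (!flag))))
Answer: WP = (flag ==> ((flag ==> ((!flag) && (!(q <==> (!flag))))) && ((!flag) ==> (!((!q) <==> (!flag)))))) && ((!flag) ==> (!(q <==> (!flag))))


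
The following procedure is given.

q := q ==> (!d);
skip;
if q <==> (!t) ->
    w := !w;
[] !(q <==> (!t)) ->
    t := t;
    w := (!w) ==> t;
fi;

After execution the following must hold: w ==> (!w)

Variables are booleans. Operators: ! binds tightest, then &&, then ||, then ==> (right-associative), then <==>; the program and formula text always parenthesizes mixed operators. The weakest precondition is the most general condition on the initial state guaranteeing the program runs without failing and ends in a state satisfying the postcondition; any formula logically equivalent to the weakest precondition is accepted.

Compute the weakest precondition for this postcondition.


Working backward. After the program, w ==> (!w) must hold.
Then branch requires (!w) ==> w; else branch requires ((!w) ==> t) ==> (!((!w) ==> t)).
Before the if: ((q <==> (!t)) ==> ((!w) ==> w)) && ((!(q <==> (!t))) ==> (((!w) ==> t) ==> (!((!w) ==> t))))
Before skip: ((q <==> (!t)) ==> ((!w) ==> w)) && ((!(q <==> (!t))) ==> (((!w) ==> t) ==> (!((!w) ==> t))))
Before q := q ==> (!d): (((q ==> (!d)) <==> (!t)) ==> ((!w) ==> w)) && ((!((q ==> (!d)) <==> (!t))) ==> (((!w) ==> t) ==> (!((!w) ==> t))))
Answer: WP = (((q ==> (!d)) <==> (!t)) ==> ((!w) ==> w)) && ((!((q ==> (!d)) <==> (!t))) ==> (((!w) ==> t) ==> (!((!w) ==> t))))


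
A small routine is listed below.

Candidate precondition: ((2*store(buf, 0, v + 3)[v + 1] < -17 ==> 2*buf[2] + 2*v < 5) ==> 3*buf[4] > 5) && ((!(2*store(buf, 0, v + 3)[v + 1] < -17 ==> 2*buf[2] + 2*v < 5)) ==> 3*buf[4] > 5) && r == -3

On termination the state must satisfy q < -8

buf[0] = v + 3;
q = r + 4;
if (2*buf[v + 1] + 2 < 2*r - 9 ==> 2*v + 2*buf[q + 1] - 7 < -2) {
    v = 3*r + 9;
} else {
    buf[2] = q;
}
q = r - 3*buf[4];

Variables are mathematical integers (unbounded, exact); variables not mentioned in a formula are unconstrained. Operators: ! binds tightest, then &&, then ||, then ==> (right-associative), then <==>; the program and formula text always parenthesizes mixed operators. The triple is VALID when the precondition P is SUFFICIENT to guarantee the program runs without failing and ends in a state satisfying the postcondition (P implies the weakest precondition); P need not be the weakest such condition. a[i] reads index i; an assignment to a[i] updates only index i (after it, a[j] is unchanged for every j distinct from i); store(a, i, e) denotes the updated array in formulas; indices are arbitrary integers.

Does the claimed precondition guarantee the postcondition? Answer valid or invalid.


Working backward. After the program, q < -8 must hold.
Before q := r - 3*buf[4]: r < 3*buf[4] - 8
Then branch requires r < 3*buf[4] - 8; else branch requires r < 3*buf[4] - 8.
Before the if: ((2*buf[v + 1] < 2*r - 11 ==> 2*buf[q + 1] + 2*v < 5) ==> r < 3*buf[4] - 8) && ((!(2*buf[v + 1] < 2*r - 11 ==> 2*buf[q + 1] + 2*v < 5)) ==> r < 3*buf[4] - 8)
Before q := r + 4: ((2*buf[v + 1] < 2*r - 11 ==> 2*buf[r + 5] + 2*v < 5) ==> r < 3*buf[4] - 8) && ((!(2*buf[v + 1] < 2*r - 11 ==> 2*buf[r + 5] + 2*v < 5)) ==> r < 3*buf[4] - 8)
Before buf[0] := v + 3: ((2*store(buf, 0, v + 3)[v + 1] < 2*r - 11 ==> 2*store(buf, 0, v + 3)[r + 5] + 2*v < 5) ==> r < 3*buf[4] - 8) && ((!(2*store(buf, 0, v + 3)[v + 1] < 2*r - 11 ==> 2*store(buf, 0, v + 3)[r + 5] + 2*v < 5)) ==> r < 3*buf[4] - 8)
The weakest precondition is ((2*store(buf, 0, v + 3)[v + 1] < 2*r - 11 ==> 2*store(buf, 0, v + 3)[r + 5] + 2*v < 5) ==> r < 3*buf[4] - 8) && ((!(2*store(buf, 0, v + 3)[v + 1] < 2*r - 11 ==> 2*store(buf, 0, v + 3)[r + 5] + 2*v < 5)) ==> r < 3*buf[4] - 8).
Check whether ((2*store(buf, 0, v + 3)[v + 1] < -17 ==> 2*buf[2] + 2*v < 5) ==> 3*buf[4] > 5) && ((!(2*store(buf, 0, v + 3)[v + 1] < -17 ==> 2*buf[2] + 2*v < 5)) ==> 3*buf[4] > 5) && r == -3 implies it.
Every state satisfying the precondition satisfies the weakest precondition: the implication holds.
Answer: valid


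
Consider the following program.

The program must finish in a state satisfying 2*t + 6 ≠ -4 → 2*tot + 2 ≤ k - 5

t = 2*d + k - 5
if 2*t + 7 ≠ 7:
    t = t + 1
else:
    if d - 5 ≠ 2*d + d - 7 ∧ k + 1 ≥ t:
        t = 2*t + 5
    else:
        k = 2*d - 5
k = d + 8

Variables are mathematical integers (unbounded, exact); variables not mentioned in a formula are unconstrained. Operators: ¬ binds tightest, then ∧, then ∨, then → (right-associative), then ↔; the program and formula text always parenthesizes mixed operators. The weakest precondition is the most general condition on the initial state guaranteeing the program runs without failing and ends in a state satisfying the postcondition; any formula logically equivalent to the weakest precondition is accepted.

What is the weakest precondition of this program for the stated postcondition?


Working backward. After the program, the postcondition 2*t + 6 ≠ -4 → 2*tot + 2 ≤ k - 5 must hold; in canonical form it is 2*t ≠ -10 → 2*tot ≤ k - 7.
Before k := d + 8: 2*t ≠ -10 → 2*tot ≤ d + 1
Then branch requires 2*t ≠ -12 → 2*tot ≤ d + 1; else branch requires ((2*d ≠ 2 ∧ k ≥ t - 1) → (4*t ≠ -20 → 2*tot ≤ d + 1)) ∧ ((¬(2*d ≠ 2 ∧ k ≥ t - 1)) → (2*t ≠ -10 → 2*tot ≤ d + 1)).
Before the if: (2*t ≠ 0 → (2*t ≠ -12 → 2*tot ≤ d + 1)) ∧ ((¬(2*t ≠ 0)) → (((2*d ≠ 2 ∧ k ≥ t - 1) → (4*t ≠ -20 → 2*tot ≤ d + 1)) ∧ ((¬(2*d ≠ 2 ∧ k ≥ t - 1)) → (2*t ≠ -10 → 2*tot ≤ d + 1))))
Before t := 2*d + k - 5: (4*d + 2*k ≠ 10 → (4*d + 2*k ≠ -2 → 2*tot ≤ d + 1)) ∧ ((¬(4*d + 2*k ≠ 10)) → (((2*d ≠ 2 ∧ 2*d ≤ 6) → (8*d + 4*k ≠ 0 → 2*tot ≤ d + 1)) ∧ ((¬(2*d ≠ 2 ∧ 2*d ≤ 6)) → (4*d + 2*k ≠ 0 → 2*tot ≤ d + 1))))
Answer: WP = (4*d + 2*k ≠ 10 → (4*d + 2*k ≠ -2 → 2*tot ≤ d + 1)) ∧ ((¬(4*d + 2*k ≠ 10)) → (((2*d ≠ 2 ∧ 2*d ≤ 6) → (8*d + 4*k ≠ 0 → 2*tot ≤ d + 1)) ∧ ((¬(2*d ≠ 2 ∧ 2*d ≤ 6)) → (4*d + 2*k ≠ 0 → 2*tot ≤ d + 1))))


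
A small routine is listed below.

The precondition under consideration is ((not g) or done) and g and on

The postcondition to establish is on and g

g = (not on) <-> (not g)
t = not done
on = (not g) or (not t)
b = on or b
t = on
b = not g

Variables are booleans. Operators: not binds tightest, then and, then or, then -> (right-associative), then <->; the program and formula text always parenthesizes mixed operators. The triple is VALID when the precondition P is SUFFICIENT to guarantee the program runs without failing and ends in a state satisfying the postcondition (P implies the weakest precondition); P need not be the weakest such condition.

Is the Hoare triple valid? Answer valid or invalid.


Working backward. After the program, on and g must hold.
Before b := not g: on and g
Before t := on: on and g
Before b := on or b: on and g
Before on := (not g) or (not t): ((not g) or (not t)) and g
Before t := not done: ((not g) or done) and g
Before g := (not on) <-> (not g): ((not ((not on) <-> (not g))) or done) and ((not on) <-> (not g))
The weakest precondition is ((not ((not on) <-> (not g))) or done) and ((not on) <-> (not g)).
Check whether ((not g) or done) and g and on implies it.
Every state satisfying the precondition satisfies the weakest precondition: the implication holds.
Answer: valid


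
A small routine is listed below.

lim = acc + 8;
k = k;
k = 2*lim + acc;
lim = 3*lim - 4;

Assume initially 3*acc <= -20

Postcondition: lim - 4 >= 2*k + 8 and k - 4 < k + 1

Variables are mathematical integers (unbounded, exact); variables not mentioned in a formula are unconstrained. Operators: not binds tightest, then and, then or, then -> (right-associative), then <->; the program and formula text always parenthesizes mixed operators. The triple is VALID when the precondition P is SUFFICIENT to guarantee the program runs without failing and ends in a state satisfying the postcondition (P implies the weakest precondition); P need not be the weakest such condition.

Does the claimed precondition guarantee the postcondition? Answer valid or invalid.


Working backward. After the program, the postcondition lim - 4 >= 2*k + 8 and k - 4 < k + 1 must hold; in canonical form it is lim >= 2*k + 12.
Before lim := 3*lim - 4: 3*lim >= 2*k + 16
Before k := 2*lim + acc: 2*acc + lim <= -16
Before k := k: 2*acc + lim <= -16
Before lim := acc + 8: 3*acc <= -24
The weakest precondition is 3*acc <= -24.
Check whether 3*acc <= -20 implies it.
Countermodel: at the initial state acc = -7, the precondition holds but the weakest precondition fails.
Answer: invalid


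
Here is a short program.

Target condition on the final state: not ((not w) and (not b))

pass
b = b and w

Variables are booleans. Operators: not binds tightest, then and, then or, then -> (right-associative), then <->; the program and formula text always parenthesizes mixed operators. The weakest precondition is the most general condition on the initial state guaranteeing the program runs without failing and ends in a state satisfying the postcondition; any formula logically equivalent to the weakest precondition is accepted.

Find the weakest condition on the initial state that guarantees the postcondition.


Working backward. After the program, not ((not w) and (not b)) must hold.
Before b := b and w: not ((not w) and (not (b and w)))
Before skip: not ((not w) and (not (b and w)))
Answer: WP = not ((not w) and (not (b and w)))


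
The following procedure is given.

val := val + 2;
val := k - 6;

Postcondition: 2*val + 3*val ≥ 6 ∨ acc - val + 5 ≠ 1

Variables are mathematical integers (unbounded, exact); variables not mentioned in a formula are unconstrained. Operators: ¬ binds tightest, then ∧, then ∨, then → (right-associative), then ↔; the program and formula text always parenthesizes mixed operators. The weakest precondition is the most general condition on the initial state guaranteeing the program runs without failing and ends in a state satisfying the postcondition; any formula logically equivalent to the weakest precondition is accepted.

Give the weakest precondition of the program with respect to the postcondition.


Working backward. After the program, the postcondition 2*val + 3*val ≥ 6 ∨ acc - val + 5 ≠ 1 must hold; in canonical form it is 5*val ≥ 6 ∨ acc ≠ val - 4.
Before val := k - 6: 5*k ≥ 36 ∨ acc ≠ k - 10
Before val := val + 2: 5*k ≥ 36 ∨ acc ≠ k - 10
Answer: WP = 5*k ≥ 36 ∨ acc ≠ k - 10


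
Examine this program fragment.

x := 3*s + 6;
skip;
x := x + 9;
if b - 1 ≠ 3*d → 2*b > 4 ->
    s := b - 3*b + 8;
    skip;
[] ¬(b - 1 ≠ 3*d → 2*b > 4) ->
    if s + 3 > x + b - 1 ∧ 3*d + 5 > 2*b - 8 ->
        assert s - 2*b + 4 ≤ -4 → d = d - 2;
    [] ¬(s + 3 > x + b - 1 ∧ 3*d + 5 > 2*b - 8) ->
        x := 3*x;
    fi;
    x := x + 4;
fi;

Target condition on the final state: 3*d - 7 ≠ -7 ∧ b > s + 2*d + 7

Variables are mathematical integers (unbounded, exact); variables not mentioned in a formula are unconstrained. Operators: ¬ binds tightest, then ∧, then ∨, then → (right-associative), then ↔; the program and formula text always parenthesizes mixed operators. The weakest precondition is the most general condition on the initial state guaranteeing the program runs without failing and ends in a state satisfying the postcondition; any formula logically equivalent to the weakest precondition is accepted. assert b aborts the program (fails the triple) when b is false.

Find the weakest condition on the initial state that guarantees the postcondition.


Working backward. After the program, the postcondition 3*d - 7 ≠ -7 ∧ b > s + 2*d + 7 must hold; in canonical form it is 3*d ≠ 0 ∧ b > 2*d + s + 7.
Then branch requires 3*d ≠ 0 ∧ 3*b > 2*d + 15; else branch requires ((s > b + x - 4 ∧ 3*d > 2*b - 13) → ((¬(s ≤ 2*b - 8)) ∧ 3*d ≠ 0 ∧ b > 2*d + s + 7)) ∧ ((¬(s > b + x - 4 ∧ 3*d > 2*b - 13)) → (3*d ≠ 0 ∧ b > 2*d + s + 7)).
Before the if: ((b ≠ 3*d + 1 → 2*b > 4) → (3*d ≠ 0 ∧ 3*b > 2*d + 15)) ∧ ((¬(b ≠ 3*d + 1 → 2*b > 4)) → (((s > b + x - 4 ∧ 3*d > 2*b - 13) → ((¬(s ≤ 2*b - 8)) ∧ 3*d ≠ 0 ∧ b > 2*d + s + 7)) ∧ ((¬(s > b + x - 4 ∧ 3*d > 2*b - 13)) → (3*d ≠ 0 ∧ b > 2*d + s + 7))))
Before x := x + 9: ((b ≠ 3*d + 1 → 2*b > 4) → (3*d ≠ 0 ∧ 3*b > 2*d + 15)) ∧ ((¬(b ≠ 3*d + 1 → 2*b > 4)) → (((s > b + x + 5 ∧ 3*d > 2*b - 13) → ((¬(s ≤ 2*b - 8)) ∧ 3*d ≠ 0 ∧ b > 2*d + s + 7)) ∧ ((¬(s > b + x + 5 ∧ 3*d > 2*b - 13)) → (3*d ≠ 0 ∧ b > 2*d + s + 7))))
Before skip: ((b ≠ 3*d + 1 → 2*b > 4) → (3*d ≠ 0 ∧ 3*b > 2*d + 15)) ∧ ((¬(b ≠ 3*d + 1 → 2*b > 4)) → (((s > b + x + 5 ∧ 3*d > 2*b - 13) → ((¬(s ≤ 2*b - 8)) ∧ 3*d ≠ 0 ∧ b > 2*d + s + 7)) ∧ ((¬(s > b + x + 5 ∧ 3*d > 2*b - 13)) → (3*d ≠ 0 ∧ b > 2*d + s + 7))))
Before x := 3*s + 6: ((b ≠ 3*d + 1 → 2*b > 4) → (3*d ≠ 0 ∧ 3*b > 2*d + 15)) ∧ ((¬(b ≠ 3*d + 1 → 2*b > 4)) → (((b + 2*s < -11 ∧ 3*d > 2*b - 13) → ((¬(s ≤ 2*b - 8)) ∧ 3*d ≠ 0 ∧ b > 2*d + s + 7)) ∧ ((¬(b + 2*s < -11 ∧ 3*d > 2*b - 13)) → (3*d ≠ 0 ∧ b > 2*d + s + 7))))
Answer: WP = ((b ≠ 3*d + 1 → 2*b > 4) → (3*d ≠ 0 ∧ 3*b > 2*d + 15)) ∧ ((¬(b ≠ 3*d + 1 → 2*b > 4)) → (((b + 2*s < -11 ∧ 3*d > 2*b - 13) → ((¬(s ≤ 2*b - 8)) ∧ 3*d ≠ 0 ∧ b > 2*d + s + 7)) ∧ ((¬(b + 2*s < -11 ∧ 3*d > 2*b - 13)) → (3*d ≠ 0 ∧ b > 2*d + s + 7))))


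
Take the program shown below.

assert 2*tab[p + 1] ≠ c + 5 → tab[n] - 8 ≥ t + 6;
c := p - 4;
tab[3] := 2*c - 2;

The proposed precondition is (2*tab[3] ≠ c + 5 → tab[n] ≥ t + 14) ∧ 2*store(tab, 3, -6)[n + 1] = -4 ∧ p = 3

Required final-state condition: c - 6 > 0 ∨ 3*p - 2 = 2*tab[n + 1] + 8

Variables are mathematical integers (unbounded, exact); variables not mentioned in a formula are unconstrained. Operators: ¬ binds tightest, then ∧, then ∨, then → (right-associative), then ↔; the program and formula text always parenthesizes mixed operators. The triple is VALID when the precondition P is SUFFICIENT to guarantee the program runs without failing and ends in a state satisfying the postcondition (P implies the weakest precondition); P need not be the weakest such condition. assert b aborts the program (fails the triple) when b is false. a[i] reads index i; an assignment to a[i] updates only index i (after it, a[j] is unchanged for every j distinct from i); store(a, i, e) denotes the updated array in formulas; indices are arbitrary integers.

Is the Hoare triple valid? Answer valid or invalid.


Working backward. After the program, the postcondition c - 6 > 0 ∨ 3*p - 2 = 2*tab[n + 1] + 8 must hold; in canonical form it is c > 6 ∨ 3*p = 2*tab[n + 1] + 10.
Before tab[3] := 2*c - 2: c > 6 ∨ 3*p = 2*store(tab, 3, 2*c - 2)[n + 1] + 10
Before c := p - 4: p > 10 ∨ 3*p = 2*store(tab, 3, 2*p - 10)[n + 1] + 10
Before assert 2*tab[p + 1] ≠ c + 5 → tab[n] - 8 ≥ t + 6: (2*tab[p + 1] ≠ c + 5 → tab[n] ≥ t + 14) ∧ (p > 10 ∨ 3*p = 2*store(tab, 3, 2*p - 10)[n + 1] + 10)
The weakest precondition is (2*tab[p + 1] ≠ c + 5 → tab[n] ≥ t + 14) ∧ (p > 10 ∨ 3*p = 2*store(tab, 3, 2*p - 10)[n + 1] + 10).
Check whether (2*tab[3] ≠ c + 5 → tab[n] ≥ t + 14) ∧ 2*store(tab, 3, -6)[n + 1] = -4 ∧ p = 3 implies it.
Countermodel: at the initial state c = -1, n = 3, p = 3, t = 0, tab = {[3] = 2, [4] = -2, elsewhere 2}, the precondition holds but the weakest precondition fails.
Answer: invalid
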